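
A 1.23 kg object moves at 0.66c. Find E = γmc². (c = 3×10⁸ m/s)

γ = 1/√(1 - 0.66²) = 1.3311
mc² = 1.23 × (3×10⁸)² = 1.107×10¹⁷ J
E = γmc² = 1.3311 × 1.107×10¹⁷ = 1.474×10¹⁷ J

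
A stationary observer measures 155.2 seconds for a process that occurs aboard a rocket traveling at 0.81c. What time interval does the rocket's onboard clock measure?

Dilated time Δt = 155.2 seconds
γ = 1/√(1 - 0.81²) = 1.70523
Δt₀ = Δt/γ = 155.2/1.70523 = 91.01 seconds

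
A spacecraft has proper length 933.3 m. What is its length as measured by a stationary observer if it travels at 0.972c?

Proper length L₀ = 933.3 m
γ = 1/√(1 - 0.972²) = 4.256
L = L₀/γ = 933.3/4.256 = 219.3 m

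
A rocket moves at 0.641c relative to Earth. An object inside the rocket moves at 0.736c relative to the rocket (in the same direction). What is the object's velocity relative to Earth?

u = (u' + v)/(1 + u'v/c²)
Numerator: 0.736 + 0.641 = 1.377
Denominator: 1 + 0.471776 = 1.471776
u = 1.377/1.471776 = 0.9356c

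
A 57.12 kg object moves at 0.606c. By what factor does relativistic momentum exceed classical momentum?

p_rel = γmv, p_class = mv
Ratio = γ = 1/√(1 - 0.606²) = 1.257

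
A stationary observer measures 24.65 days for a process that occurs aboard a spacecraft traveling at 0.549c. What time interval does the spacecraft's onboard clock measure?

Dilated time Δt = 24.65 days
γ = 1/√(1 - 0.549²) = 1.1964
Δt₀ = Δt/γ = 24.65/1.1964 = 20.60 days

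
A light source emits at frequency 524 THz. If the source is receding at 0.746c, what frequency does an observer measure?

β = v/c = 0.746
(1-β)/(1+β) = 0.254/1.746 = 0.1455
Doppler factor = √(0.1455) = 0.3814
f_obs = 524 × 0.3814 = 199.9 THz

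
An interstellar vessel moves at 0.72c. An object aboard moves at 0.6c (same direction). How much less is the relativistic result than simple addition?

Classical: u' + v = 0.6 + 0.72 = 1.32c
Relativistic: u = (0.6 + 0.72)/(1 + 0.432) = 1.32/1.432 = 0.9218c
Difference: 1.32 - 0.9218 = 0.3982c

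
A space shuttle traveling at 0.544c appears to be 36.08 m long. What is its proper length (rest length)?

Contracted length L = 36.08 m
γ = 1/√(1 - 0.544²) = 1.1918
L₀ = γL = 1.1918 × 36.08 = 43.00 m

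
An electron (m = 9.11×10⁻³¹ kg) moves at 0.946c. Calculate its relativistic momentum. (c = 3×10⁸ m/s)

γ = 1/√(1 - 0.946²) = 3.085
v = 0.946 × 3×10⁸ = 2.838×10⁸ m/s
p = γmv = 3.085 × 9.11×10⁻³¹ × 2.838×10⁸ = 7.976×10⁻²² kg·m/s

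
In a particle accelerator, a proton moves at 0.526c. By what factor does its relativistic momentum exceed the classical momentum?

p_rel = γmv, p_class = mv
Ratio = γ = 1/√(1 - 0.526²)
= 1/√(0.723324) = 1.176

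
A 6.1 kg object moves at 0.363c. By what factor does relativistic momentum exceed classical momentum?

p_rel = γmv, p_class = mv
Ratio = γ = 1/√(1 - 0.363²) = 1.073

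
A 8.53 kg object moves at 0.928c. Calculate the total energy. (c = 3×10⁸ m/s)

γ = 1/√(1 - 0.928²) = 2.68399
mc² = 8.53 × (3×10⁸)² = 7.677×10¹⁷ J
E = γmc² = 2.68399 × 7.677×10¹⁷ = 2.060×10¹⁸ J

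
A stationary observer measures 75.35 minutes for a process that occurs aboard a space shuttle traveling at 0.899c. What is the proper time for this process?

Dilated time Δt = 75.35 minutes
γ = 1/√(1 - 0.899²) = 2.283
Δt₀ = Δt/γ = 75.35/2.283 = 33.00 minutes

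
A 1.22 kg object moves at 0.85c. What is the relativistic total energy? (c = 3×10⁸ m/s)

γ = 1/√(1 - 0.85²) = 1.898
mc² = 1.22 × (3×10⁸)² = 1.098×10¹⁷ J
E = γmc² = 1.898 × 1.098×10¹⁷ = 2.084×10¹⁷ J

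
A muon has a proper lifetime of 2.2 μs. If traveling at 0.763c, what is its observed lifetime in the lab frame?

Proper lifetime τ₀ = 2.2 μs
γ = 1/√(1 - 0.763²) = 1.547
τ = γτ₀ = 1.547 × 2.2 μs = 3.403 μs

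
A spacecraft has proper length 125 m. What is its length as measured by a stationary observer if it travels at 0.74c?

Proper length L₀ = 125 m
γ = 1/√(1 - 0.74²) = 1.48675
L = L₀/γ = 125/1.48675 = 84.08 m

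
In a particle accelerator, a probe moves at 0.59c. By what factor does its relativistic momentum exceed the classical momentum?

p_rel = γmv, p_class = mv
Ratio = γ = 1/√(1 - 0.59²)
= 1/√(0.6519) = 1.239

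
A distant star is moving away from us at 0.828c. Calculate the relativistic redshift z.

β = 0.828
(1+β)/(1-β) = 1.828/0.172 = 10.63
√(10.63) = 3.260
z = 3.260 - 1 = 2.260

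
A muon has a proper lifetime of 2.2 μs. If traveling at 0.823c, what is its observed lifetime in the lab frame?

Proper lifetime τ₀ = 2.2 μs
γ = 1/√(1 - 0.823²) = 1.7604
τ = γτ₀ = 1.7604 × 2.2 μs = 3.873 μs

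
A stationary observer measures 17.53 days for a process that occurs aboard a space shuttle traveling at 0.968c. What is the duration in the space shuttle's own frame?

Dilated time Δt = 17.53 days
γ = 1/√(1 - 0.968²) = 3.985
Δt₀ = Δt/γ = 17.53/3.985 = 4.399 days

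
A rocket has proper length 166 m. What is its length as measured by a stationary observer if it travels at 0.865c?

Proper length L₀ = 166 m
γ = 1/√(1 - 0.865²) = 1.993
L = L₀/γ = 166/1.993 = 83.29 m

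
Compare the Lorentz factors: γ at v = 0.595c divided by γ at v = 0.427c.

γ₁ = 1/√(1 - 0.595²) = 1.244
γ₂ = 1/√(1 - 0.427²) = 1.106
γ₁/γ₂ = 1.244/1.106 = 1.125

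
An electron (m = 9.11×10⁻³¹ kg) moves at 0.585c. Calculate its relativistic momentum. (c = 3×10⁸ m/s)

γ = 1/√(1 - 0.585²) = 1.233
v = 0.585 × 3×10⁸ = 1.755×10⁸ m/s
p = γmv = 1.233 × 9.11×10⁻³¹ × 1.755×10⁸ = 1.971×10⁻²² kg·m/s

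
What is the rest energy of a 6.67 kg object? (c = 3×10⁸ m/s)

c² = (3×10⁸)² = 9.000×10¹⁶ m²/s²
E₀ = mc² = 6.67 × 9.000×10¹⁶ = 6.003×10¹⁷ J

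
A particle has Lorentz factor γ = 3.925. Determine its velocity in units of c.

From γ = 1/√(1 - v²/c²):
1/γ² = 1/3.925² = 0.06491
v²/c² = 1 - 0.06491 = 0.9351
v/c = √(0.9351) = 0.9670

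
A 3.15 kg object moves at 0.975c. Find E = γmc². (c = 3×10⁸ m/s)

γ = 1/√(1 - 0.975²) = 4.500
mc² = 3.15 × (3×10⁸)² = 2.835×10¹⁷ J
E = γmc² = 4.500 × 2.835×10¹⁷ = 1.276×10¹⁸ J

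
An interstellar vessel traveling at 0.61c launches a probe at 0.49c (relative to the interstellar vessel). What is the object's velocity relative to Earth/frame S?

u = (u' + v)/(1 + u'v/c²)
Numerator: 0.49 + 0.61 = 1.1
Denominator: 1 + 0.2989 = 1.2989
u = 1.1/1.2989 = 0.8469c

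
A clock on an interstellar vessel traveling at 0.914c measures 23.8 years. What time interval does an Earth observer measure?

Proper time Δt₀ = 23.8 years
γ = 1/√(1 - 0.914²) = 2.4648
Δt = γΔt₀ = 2.4648 × 23.8 = 58.66 years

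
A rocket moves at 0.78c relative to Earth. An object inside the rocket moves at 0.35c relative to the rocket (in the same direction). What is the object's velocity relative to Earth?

u = (u' + v)/(1 + u'v/c²)
Numerator: 0.35 + 0.78 = 1.13
Denominator: 1 + 0.273 = 1.273
u = 1.13/1.273 = 0.8877c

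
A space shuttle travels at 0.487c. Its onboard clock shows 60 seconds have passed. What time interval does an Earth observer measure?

Proper time Δt₀ = 60 seconds
γ = 1/√(1 - 0.487²) = 1.145
Δt = γΔt₀ = 1.145 × 60 = 68.70 seconds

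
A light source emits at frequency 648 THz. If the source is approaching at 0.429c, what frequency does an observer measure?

β = v/c = 0.429
(1+β)/(1-β) = 1.429/0.571 = 2.503
Doppler factor = √(2.503) = 1.582
f_obs = 648 × 1.582 = 1025 THz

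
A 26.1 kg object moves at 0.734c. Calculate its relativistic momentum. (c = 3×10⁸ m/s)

γ = 1/√(1 - 0.734²) = 1.4724
v = 0.734 × 3×10⁸ = 2.202×10⁸ m/s
p = γmv = 1.4724 × 26.1 × 2.202×10⁸ = 8.462×10⁹ kg·m/s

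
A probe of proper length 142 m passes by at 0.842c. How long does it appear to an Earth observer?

Proper length L₀ = 142 m
γ = 1/√(1 - 0.842²) = 1.8536
L = L₀/γ = 142/1.8536 = 76.61 m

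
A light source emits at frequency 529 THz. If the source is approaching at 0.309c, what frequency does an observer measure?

β = v/c = 0.309
(1+β)/(1-β) = 1.309/0.691 = 1.8944
Doppler factor = √(1.8944) = 1.3764
f_obs = 529 × 1.3764 = 728.1 THz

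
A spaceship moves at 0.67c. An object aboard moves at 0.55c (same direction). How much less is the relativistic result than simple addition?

Classical: u' + v = 0.55 + 0.67 = 1.22c
Relativistic: u = (0.55 + 0.67)/(1 + 0.3685) = 1.22/1.3685 = 0.8915c
Difference: 1.22 - 0.8915 = 0.3285c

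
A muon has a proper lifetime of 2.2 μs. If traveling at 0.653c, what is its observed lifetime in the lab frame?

Proper lifetime τ₀ = 2.2 μs
γ = 1/√(1 - 0.653²) = 1.3204
τ = γτ₀ = 1.3204 × 2.2 μs = 2.905 μs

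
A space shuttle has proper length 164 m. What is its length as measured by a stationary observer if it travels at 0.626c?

Proper length L₀ = 164 m
γ = 1/√(1 - 0.626²) = 1.282
L = L₀/γ = 164/1.282 = 127.9 m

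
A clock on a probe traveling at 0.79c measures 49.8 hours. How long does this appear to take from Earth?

Proper time Δt₀ = 49.8 hours
γ = 1/√(1 - 0.79²) = 1.63104
Δt = γΔt₀ = 1.63104 × 49.8 = 81.23 hours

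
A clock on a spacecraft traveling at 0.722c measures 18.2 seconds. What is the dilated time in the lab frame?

Proper time Δt₀ = 18.2 seconds
γ = 1/√(1 - 0.722²) = 1.445
Δt = γΔt₀ = 1.445 × 18.2 = 26.30 seconds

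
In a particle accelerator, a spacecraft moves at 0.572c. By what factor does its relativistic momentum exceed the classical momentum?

p_rel = γmv, p_class = mv
Ratio = γ = 1/√(1 - 0.572²)
= 1/√(0.672816) = 1.219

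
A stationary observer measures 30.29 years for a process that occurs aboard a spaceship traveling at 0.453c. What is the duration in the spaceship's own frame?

Dilated time Δt = 30.29 years
γ = 1/√(1 - 0.453²) = 1.122
Δt₀ = Δt/γ = 30.29/1.122 = 27.00 years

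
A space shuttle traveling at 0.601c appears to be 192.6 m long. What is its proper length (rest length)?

Contracted length L = 192.6 m
γ = 1/√(1 - 0.601²) = 1.2512
L₀ = γL = 1.2512 × 192.6 = 241.0 m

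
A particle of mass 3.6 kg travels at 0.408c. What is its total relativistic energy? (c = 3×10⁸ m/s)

γ = 1/√(1 - 0.408²) = 1.0953
mc² = 3.6 × (3×10⁸)² = 3.240×10¹⁷ J
E = γmc² = 1.0953 × 3.240×10¹⁷ = 3.549×10¹⁷ J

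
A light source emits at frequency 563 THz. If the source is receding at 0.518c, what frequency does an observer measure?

β = v/c = 0.518
(1-β)/(1+β) = 0.482/1.518 = 0.31752
Doppler factor = √(0.31752) = 0.56349
f_obs = 563 × 0.56349 = 317.2 THz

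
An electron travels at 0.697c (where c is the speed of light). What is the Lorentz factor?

v/c = 0.697, so (v/c)² = 0.485809
1 - (v/c)² = 0.514191
γ = 1/√(0.514191) = 1.395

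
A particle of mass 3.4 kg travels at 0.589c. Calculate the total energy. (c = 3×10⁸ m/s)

γ = 1/√(1 - 0.589²) = 1.23742
mc² = 3.4 × (3×10⁸)² = 3.060×10¹⁷ J
E = γmc² = 1.23742 × 3.060×10¹⁷ = 3.787×10¹⁷ J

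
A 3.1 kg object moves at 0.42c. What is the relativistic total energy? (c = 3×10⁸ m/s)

γ = 1/√(1 - 0.42²) = 1.1019
mc² = 3.1 × (3×10⁸)² = 2.790×10¹⁷ J
E = γmc² = 1.1019 × 2.790×10¹⁷ = 3.074×10¹⁷ J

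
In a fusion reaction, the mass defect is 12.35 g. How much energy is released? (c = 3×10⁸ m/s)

Convert mass defect: Δm = 12.35 g = 0.01235 kg
E = Δm·c² = 0.01235 × (3×10⁸)²
= 0.01235 × 9×10¹⁶ = 1.112×10¹⁵ J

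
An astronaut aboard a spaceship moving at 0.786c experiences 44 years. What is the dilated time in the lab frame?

Proper time Δt₀ = 44 years
γ = 1/√(1 - 0.786²) = 1.6175
Δt = γΔt₀ = 1.6175 × 44 = 71.17 years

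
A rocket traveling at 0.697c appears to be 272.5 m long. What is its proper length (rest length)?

Contracted length L = 272.5 m
γ = 1/√(1 - 0.697²) = 1.3946
L₀ = γL = 1.3946 × 272.5 = 380.0 m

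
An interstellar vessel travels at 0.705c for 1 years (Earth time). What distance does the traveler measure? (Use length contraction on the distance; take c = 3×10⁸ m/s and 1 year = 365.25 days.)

Earth distance: d = v × t = 0.705c × 1 yr = 6.6744×10¹⁵ m
γ = 1.4100
d' = d/γ = 6.6744×10¹⁵/1.4100 = 4.734×10¹⁵ m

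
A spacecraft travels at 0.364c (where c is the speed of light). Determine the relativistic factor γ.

v/c = 0.364, so (v/c)² = 0.132496
1 - (v/c)² = 0.867504
γ = 1/√(0.867504) = 1.074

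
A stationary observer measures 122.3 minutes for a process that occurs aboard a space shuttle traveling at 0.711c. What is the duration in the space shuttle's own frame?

Dilated time Δt = 122.3 minutes
γ = 1/√(1 - 0.711²) = 1.4221
Δt₀ = Δt/γ = 122.3/1.4221 = 86.00 minutes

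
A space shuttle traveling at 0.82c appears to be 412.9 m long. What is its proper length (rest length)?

Contracted length L = 412.9 m
γ = 1/√(1 - 0.82²) = 1.7471
L₀ = γL = 1.7471 × 412.9 = 721.4 m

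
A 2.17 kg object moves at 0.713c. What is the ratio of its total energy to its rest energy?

E = γmc², E₀ = mc²
E/E₀ = γ = 1/√(1 - 0.713²) = 1.426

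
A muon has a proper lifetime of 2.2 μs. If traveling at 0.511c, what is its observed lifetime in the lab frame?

Proper lifetime τ₀ = 2.2 μs
γ = 1/√(1 - 0.511²) = 1.163
τ = γτ₀ = 1.163 × 2.2 μs = 2.559 μs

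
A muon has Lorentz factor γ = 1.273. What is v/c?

From γ = 1/√(1 - v²/c²):
1/γ² = 1/1.273² = 0.6171
v²/c² = 1 - 0.6171 = 0.3829
v/c = √(0.3829) = 0.6188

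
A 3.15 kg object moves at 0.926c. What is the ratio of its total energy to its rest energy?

E = γmc², E₀ = mc²
E/E₀ = γ = 1/√(1 - 0.926²) = 2.649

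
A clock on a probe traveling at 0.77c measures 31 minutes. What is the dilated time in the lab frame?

Proper time Δt₀ = 31 minutes
γ = 1/√(1 - 0.77²) = 1.5673
Δt = γΔt₀ = 1.5673 × 31 = 48.59 minutes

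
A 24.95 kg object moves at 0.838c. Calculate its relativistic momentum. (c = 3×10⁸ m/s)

γ = 1/√(1 - 0.838²) = 1.8326
v = 0.838 × 3×10⁸ = 2.514×10⁸ m/s
p = γmv = 1.8326 × 24.95 × 2.514×10⁸ = 1.149×10¹⁰ kg·m/s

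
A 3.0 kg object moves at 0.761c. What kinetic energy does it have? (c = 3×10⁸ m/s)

γ = 1/√(1 - 0.761²) = 1.5414
γ - 1 = 0.5414
KE = (γ-1)mc² = 0.5414 × 3.0 × (3×10⁸)² = 1.462×10¹⁷ J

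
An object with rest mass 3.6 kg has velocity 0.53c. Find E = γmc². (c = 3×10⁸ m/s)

γ = 1/√(1 - 0.53²) = 1.1792
mc² = 3.6 × (3×10⁸)² = 3.240×10¹⁷ J
E = γmc² = 1.1792 × 3.240×10¹⁷ = 3.821×10¹⁷ J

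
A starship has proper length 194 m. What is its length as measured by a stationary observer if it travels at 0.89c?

Proper length L₀ = 194 m
γ = 1/√(1 - 0.89²) = 2.193
L = L₀/γ = 194/2.193 = 88.46 m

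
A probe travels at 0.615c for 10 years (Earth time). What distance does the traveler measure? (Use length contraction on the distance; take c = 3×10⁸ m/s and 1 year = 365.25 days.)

Earth distance: d = v × t = 0.615c × 10 yr = 5.822×10¹⁶ m
γ = 1.268
d' = d/γ = 5.822×10¹⁶/1.268 = 4.591×10¹⁶ m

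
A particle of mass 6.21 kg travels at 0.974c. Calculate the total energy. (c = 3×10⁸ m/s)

γ = 1/√(1 - 0.974²) = 4.414
mc² = 6.21 × (3×10⁸)² = 5.589×10¹⁷ J
E = γmc² = 4.414 × 5.589×10¹⁷ = 2.467×10¹⁸ J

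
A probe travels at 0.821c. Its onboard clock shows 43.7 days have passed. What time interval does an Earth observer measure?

Proper time Δt₀ = 43.7 days
γ = 1/√(1 - 0.821²) = 1.7515
Δt = γΔt₀ = 1.7515 × 43.7 = 76.54 days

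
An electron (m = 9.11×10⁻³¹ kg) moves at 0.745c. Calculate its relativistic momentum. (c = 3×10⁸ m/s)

γ = 1/√(1 - 0.745²) = 1.499
v = 0.745 × 3×10⁸ = 2.235×10⁸ m/s
p = γmv = 1.499 × 9.11×10⁻³¹ × 2.235×10⁸ = 3.052×10⁻²² kg·m/s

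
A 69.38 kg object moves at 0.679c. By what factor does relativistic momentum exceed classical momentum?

p_rel = γmv, p_class = mv
Ratio = γ = 1/√(1 - 0.679²) = 1.362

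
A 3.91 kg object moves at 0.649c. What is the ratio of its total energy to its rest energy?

E = γmc², E₀ = mc²
E/E₀ = γ = 1/√(1 - 0.649²) = 1.314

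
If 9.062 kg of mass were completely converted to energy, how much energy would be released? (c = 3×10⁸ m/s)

Using E = mc²:
c² = (3×10⁸)² = 9×10¹⁶ m²/s²
E = 9.062 × 9×10¹⁶ = 8.156×10¹⁷ J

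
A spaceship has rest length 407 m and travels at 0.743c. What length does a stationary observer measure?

Proper length L₀ = 407 m
γ = 1/√(1 - 0.743²) = 1.494
L = L₀/γ = 407/1.494 = 272.4 m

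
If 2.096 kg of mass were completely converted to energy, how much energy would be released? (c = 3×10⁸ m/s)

Using E = mc²:
c² = (3×10⁸)² = 9×10¹⁶ m²/s²
E = 2.096 × 9×10¹⁶ = 1.886×10¹⁷ J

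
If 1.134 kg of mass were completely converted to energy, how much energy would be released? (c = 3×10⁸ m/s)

Using E = mc²:
c² = (3×10⁸)² = 9×10¹⁶ m²/s²
E = 1.134 × 9×10¹⁶ = 1.021×10¹⁷ J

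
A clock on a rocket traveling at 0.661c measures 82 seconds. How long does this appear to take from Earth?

Proper time Δt₀ = 82 seconds
γ = 1/√(1 - 0.661²) = 1.333
Δt = γΔt₀ = 1.333 × 82 = 109.3 seconds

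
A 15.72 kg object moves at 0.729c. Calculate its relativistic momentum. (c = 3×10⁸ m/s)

γ = 1/√(1 - 0.729²) = 1.46089
v = 0.729 × 3×10⁸ = 2.187×10⁸ m/s
p = γmv = 1.46089 × 15.72 × 2.187×10⁸ = 5.022×10⁹ kg·m/s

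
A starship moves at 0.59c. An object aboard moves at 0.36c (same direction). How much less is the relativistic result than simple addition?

Classical: u' + v = 0.36 + 0.59 = 0.95c
Relativistic: u = (0.36 + 0.59)/(1 + 0.2124) = 0.95/1.2124 = 0.7836c
Difference: 0.95 - 0.7836 = 0.1664c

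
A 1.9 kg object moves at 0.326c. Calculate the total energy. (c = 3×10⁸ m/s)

γ = 1/√(1 - 0.326²) = 1.058
mc² = 1.9 × (3×10⁸)² = 1.710×10¹⁷ J
E = γmc² = 1.058 × 1.710×10¹⁷ = 1.809×10¹⁷ J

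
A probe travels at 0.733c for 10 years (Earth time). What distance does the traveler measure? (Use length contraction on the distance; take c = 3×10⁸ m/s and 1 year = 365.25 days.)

Earth distance: d = v × t = 0.733c × 10 yr = 6.9395×10¹⁶ m
γ = 1.4701
d' = d/γ = 6.9395×10¹⁶/1.4701 = 4.720×10¹⁶ m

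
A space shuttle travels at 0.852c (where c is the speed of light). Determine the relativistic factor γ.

v/c = 0.852, so (v/c)² = 0.725904
1 - (v/c)² = 0.274096
γ = 1/√(0.274096) = 1.910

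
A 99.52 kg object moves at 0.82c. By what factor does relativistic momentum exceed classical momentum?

p_rel = γmv, p_class = mv
Ratio = γ = 1/√(1 - 0.82²) = 1.747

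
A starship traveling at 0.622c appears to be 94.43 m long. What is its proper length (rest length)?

Contracted length L = 94.43 m
γ = 1/√(1 - 0.622²) = 1.277
L₀ = γL = 1.277 × 94.43 = 120.6 m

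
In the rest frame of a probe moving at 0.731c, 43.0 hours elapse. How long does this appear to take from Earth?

Proper time Δt₀ = 43.0 hours
γ = 1/√(1 - 0.731²) = 1.46546
Δt = γΔt₀ = 1.46546 × 43.0 = 63.01 hours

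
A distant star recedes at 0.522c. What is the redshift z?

β = 0.522
(1+β)/(1-β) = 1.522/0.478 = 3.184
√(3.184) = 1.7844
z = 1.7844 - 1 = 0.7844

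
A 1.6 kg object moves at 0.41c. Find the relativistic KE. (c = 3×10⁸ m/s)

γ = 1/√(1 - 0.41²) = 1.09639
γ - 1 = 0.09639
KE = (γ-1)mc² = 0.09639 × 1.6 × (3×10⁸)² = 1.388×10¹⁶ J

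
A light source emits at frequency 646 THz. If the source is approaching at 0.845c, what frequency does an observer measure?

β = v/c = 0.845
(1+β)/(1-β) = 1.845/0.155 = 11.90
Doppler factor = √(11.90) = 3.450
f_obs = 646 × 3.450 = 2229 THz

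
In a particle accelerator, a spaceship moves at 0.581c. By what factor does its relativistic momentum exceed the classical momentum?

p_rel = γmv, p_class = mv
Ratio = γ = 1/√(1 - 0.581²)
= 1/√(0.662439) = 1.229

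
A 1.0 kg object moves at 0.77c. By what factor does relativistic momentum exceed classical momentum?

p_rel = γmv, p_class = mv
Ratio = γ = 1/√(1 - 0.77²) = 1.567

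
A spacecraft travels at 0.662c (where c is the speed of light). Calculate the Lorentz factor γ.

v/c = 0.662, so (v/c)² = 0.438244
1 - (v/c)² = 0.561756
γ = 1/√(0.561756) = 1.334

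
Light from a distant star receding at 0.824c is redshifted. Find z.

β = 0.824
(1+β)/(1-β) = 1.824/0.176 = 10.36
√(10.36) = 3.219
z = 3.219 - 1 = 2.219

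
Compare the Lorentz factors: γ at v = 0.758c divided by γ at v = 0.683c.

γ₁ = 1/√(1 - 0.758²) = 1.533
γ₂ = 1/√(1 - 0.683²) = 1.369
γ₁/γ₂ = 1.533/1.369 = 1.120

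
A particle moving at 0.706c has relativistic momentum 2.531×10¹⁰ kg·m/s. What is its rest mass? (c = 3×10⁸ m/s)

γ = 1/√(1 - 0.706²) = 1.412
v = 0.706 × 3×10⁸ = 2.118×10⁸ m/s
m = p/(γv) = 2.531×10¹⁰/(1.412 × 2.118×10⁸) = 84.63 kg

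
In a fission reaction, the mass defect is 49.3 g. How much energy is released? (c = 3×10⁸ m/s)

Convert mass defect: Δm = 49.3 g = 0.0493 kg
E = Δm·c² = 0.0493 × (3×10⁸)²
= 0.0493 × 9×10¹⁶ = 4.437×10¹⁵ J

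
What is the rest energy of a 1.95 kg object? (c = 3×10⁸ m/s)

c² = (3×10⁸)² = 9.000×10¹⁶ m²/s²
E₀ = mc² = 1.95 × 9.000×10¹⁶ = 1.755×10¹⁷ J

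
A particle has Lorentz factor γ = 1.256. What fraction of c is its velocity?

From γ = 1/√(1 - v²/c²):
1/γ² = 1/1.256² = 0.6339
v²/c² = 1 - 0.6339 = 0.3661
v/c = √(0.3661) = 0.6051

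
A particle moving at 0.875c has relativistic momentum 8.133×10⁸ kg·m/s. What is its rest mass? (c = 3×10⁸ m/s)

γ = 1/√(1 - 0.875²) = 2.066
v = 0.875 × 3×10⁸ = 2.625×10⁸ m/s
m = p/(γv) = 8.133×10⁸/(2.066 × 2.625×10⁸) = 1.500 kg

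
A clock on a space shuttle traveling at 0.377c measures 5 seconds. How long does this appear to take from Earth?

Proper time Δt₀ = 5 seconds
γ = 1/√(1 - 0.377²) = 1.07966
Δt = γΔt₀ = 1.07966 × 5 = 5.398 seconds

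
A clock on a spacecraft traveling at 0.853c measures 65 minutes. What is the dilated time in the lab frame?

Proper time Δt₀ = 65 minutes
γ = 1/√(1 - 0.853²) = 1.916
Δt = γΔt₀ = 1.916 × 65 = 124.5 minutes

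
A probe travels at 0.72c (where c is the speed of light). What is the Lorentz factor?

v/c = 0.72, so (v/c)² = 0.5184
1 - (v/c)² = 0.4816
γ = 1/√(0.4816) = 1.441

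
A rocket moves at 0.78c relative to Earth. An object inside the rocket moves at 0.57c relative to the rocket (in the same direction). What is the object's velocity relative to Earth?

u = (u' + v)/(1 + u'v/c²)
Numerator: 0.57 + 0.78 = 1.35
Denominator: 1 + 0.4446 = 1.4446
u = 1.35/1.4446 = 0.9345c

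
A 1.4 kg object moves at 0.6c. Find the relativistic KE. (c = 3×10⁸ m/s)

γ = 1/√(1 - 0.6²) = 1.250
γ - 1 = 0.2500
KE = (γ-1)mc² = 0.2500 × 1.4 × (3×10⁸)² = 3.150×10¹⁶ J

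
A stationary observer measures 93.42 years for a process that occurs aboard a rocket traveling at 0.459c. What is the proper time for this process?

Dilated time Δt = 93.42 years
γ = 1/√(1 - 0.459²) = 1.1256
Δt₀ = Δt/γ = 93.42/1.1256 = 83.00 years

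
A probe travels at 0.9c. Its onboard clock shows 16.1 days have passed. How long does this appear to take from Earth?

Proper time Δt₀ = 16.1 days
γ = 1/√(1 - 0.9²) = 2.2942
Δt = γΔt₀ = 2.2942 × 16.1 = 36.94 days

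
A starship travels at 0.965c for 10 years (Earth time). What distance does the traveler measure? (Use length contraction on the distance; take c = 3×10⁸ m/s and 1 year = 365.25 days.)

Earth distance: d = v × t = 0.965c × 10 yr = 9.136×10¹⁶ m
γ = 3.813
d' = d/γ = 9.136×10¹⁶/3.813 = 2.396×10¹⁶ m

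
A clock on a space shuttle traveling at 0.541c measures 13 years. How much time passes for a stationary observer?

Proper time Δt₀ = 13 years
γ = 1/√(1 - 0.541²) = 1.189
Δt = γΔt₀ = 1.189 × 13 = 15.46 years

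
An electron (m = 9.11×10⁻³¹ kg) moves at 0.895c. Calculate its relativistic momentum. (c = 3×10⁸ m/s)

γ = 1/√(1 - 0.895²) = 2.242
v = 0.895 × 3×10⁸ = 2.685×10⁸ m/s
p = γmv = 2.242 × 9.11×10⁻³¹ × 2.685×10⁸ = 5.484×10⁻²² kg·m/s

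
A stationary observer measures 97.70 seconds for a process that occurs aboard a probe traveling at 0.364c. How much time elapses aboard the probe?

Dilated time Δt = 97.70 seconds
γ = 1/√(1 - 0.364²) = 1.07365
Δt₀ = Δt/γ = 97.70/1.07365 = 91.00 seconds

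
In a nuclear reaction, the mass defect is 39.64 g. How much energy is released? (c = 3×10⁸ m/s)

Convert mass defect: Δm = 39.64 g = 0.03964 kg
E = Δm·c² = 0.03964 × (3×10⁸)²
= 0.03964 × 9×10¹⁶ = 3.568×10¹⁵ J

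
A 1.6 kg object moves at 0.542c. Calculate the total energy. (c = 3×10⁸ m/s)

γ = 1/√(1 - 0.542²) = 1.190
mc² = 1.6 × (3×10⁸)² = 1.440×10¹⁷ J
E = γmc² = 1.190 × 1.440×10¹⁷ = 1.714×10¹⁷ J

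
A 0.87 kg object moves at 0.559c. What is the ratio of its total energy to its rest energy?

E = γmc², E₀ = mc²
E/E₀ = γ = 1/√(1 - 0.559²) = 1.206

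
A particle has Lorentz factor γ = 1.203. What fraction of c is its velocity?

From γ = 1/√(1 - v²/c²):
1/γ² = 1/1.203² = 0.6910
v²/c² = 1 - 0.6910 = 0.3090
v/c = √(0.3090) = 0.5559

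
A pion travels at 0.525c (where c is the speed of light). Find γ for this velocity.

v/c = 0.525, so (v/c)² = 0.275625
1 - (v/c)² = 0.724375
γ = 1/√(0.724375) = 1.175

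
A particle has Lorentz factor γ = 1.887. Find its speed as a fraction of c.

From γ = 1/√(1 - v²/c²):
1/γ² = 1/1.887² = 0.28084
v²/c² = 1 - 0.28084 = 0.71916
v/c = √(0.71916) = 0.8480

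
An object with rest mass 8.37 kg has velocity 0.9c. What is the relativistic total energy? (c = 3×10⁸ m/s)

γ = 1/√(1 - 0.9²) = 2.294
mc² = 8.37 × (3×10⁸)² = 7.533×10¹⁷ J
E = γmc² = 2.294 × 7.533×10¹⁷ = 1.728×10¹⁸ J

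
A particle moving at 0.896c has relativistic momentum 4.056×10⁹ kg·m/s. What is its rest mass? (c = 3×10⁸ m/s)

γ = 1/√(1 - 0.896²) = 2.252
v = 0.896 × 3×10⁸ = 2.688×10⁸ m/s
m = p/(γv) = 4.056×10⁹/(2.252 × 2.688×10⁸) = 6.700 kg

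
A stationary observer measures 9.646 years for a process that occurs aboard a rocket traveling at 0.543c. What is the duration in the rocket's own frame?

Dilated time Δt = 9.646 years
γ = 1/√(1 - 0.543²) = 1.1909
Δt₀ = Δt/γ = 9.646/1.1909 = 8.100 years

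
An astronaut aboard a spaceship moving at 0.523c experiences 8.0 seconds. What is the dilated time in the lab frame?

Proper time Δt₀ = 8.0 seconds
γ = 1/√(1 - 0.523²) = 1.1733
Δt = γΔt₀ = 1.1733 × 8.0 = 9.386 seconds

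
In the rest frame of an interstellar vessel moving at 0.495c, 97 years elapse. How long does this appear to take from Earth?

Proper time Δt₀ = 97 years
γ = 1/√(1 - 0.495²) = 1.151
Δt = γΔt₀ = 1.151 × 97 = 111.6 years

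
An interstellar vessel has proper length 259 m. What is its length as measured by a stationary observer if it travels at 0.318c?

Proper length L₀ = 259 m
γ = 1/√(1 - 0.318²) = 1.05475
L = L₀/γ = 259/1.05475 = 245.6 m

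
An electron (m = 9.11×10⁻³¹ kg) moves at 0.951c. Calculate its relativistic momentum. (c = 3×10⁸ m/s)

γ = 1/√(1 - 0.951²) = 3.2342
v = 0.951 × 3×10⁸ = 2.853×10⁸ m/s
p = γmv = 3.2342 × 9.11×10⁻³¹ × 2.853×10⁸ = 8.406×10⁻²² kg·m/s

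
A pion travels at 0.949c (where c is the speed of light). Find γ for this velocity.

v/c = 0.949, so (v/c)² = 0.900601
1 - (v/c)² = 0.099399
γ = 1/√(0.099399) = 3.172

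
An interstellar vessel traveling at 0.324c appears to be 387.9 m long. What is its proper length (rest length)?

Contracted length L = 387.9 m
γ = 1/√(1 - 0.324²) = 1.057
L₀ = γL = 1.057 × 387.9 = 410.0 m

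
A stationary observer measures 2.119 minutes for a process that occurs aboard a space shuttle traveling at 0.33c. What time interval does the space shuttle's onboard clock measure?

Dilated time Δt = 2.119 minutes
γ = 1/√(1 - 0.33²) = 1.0593
Δt₀ = Δt/γ = 2.119/1.0593 = 2.000 minutes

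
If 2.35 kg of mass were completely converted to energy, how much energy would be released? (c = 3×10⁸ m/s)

Using E = mc²:
c² = (3×10⁸)² = 9×10¹⁶ m²/s²
E = 2.35 × 9×10¹⁶ = 2.115×10¹⁷ J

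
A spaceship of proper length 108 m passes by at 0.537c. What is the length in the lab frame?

Proper length L₀ = 108 m
γ = 1/√(1 - 0.537²) = 1.1854
L = L₀/γ = 108/1.1854 = 91.11 m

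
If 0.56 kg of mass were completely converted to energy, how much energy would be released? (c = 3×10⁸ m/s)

Using E = mc²:
c² = (3×10⁸)² = 9×10¹⁶ m²/s²
E = 0.56 × 9×10¹⁶ = 5.040×10¹⁶ J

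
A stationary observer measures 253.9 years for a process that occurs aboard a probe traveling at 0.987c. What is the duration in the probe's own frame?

Dilated time Δt = 253.9 years
γ = 1/√(1 - 0.987²) = 6.222
Δt₀ = Δt/γ = 253.9/6.222 = 40.81 years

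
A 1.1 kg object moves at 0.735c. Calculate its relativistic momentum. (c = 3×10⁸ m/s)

γ = 1/√(1 - 0.735²) = 1.4748
v = 0.735 × 3×10⁸ = 2.205×10⁸ m/s
p = γmv = 1.4748 × 1.1 × 2.205×10⁸ = 3.577×10⁸ kg·m/s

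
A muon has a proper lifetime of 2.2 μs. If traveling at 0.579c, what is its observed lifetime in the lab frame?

Proper lifetime τ₀ = 2.2 μs
γ = 1/√(1 - 0.579²) = 1.2265
τ = γτ₀ = 1.2265 × 2.2 μs = 2.698 μs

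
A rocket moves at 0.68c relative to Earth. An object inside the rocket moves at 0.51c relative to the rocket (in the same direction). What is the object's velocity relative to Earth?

u = (u' + v)/(1 + u'v/c²)
Numerator: 0.51 + 0.68 = 1.19
Denominator: 1 + 0.3468 = 1.3468
u = 1.19/1.3468 = 0.8836c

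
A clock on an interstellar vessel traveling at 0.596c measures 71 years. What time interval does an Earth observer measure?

Proper time Δt₀ = 71 years
γ = 1/√(1 - 0.596²) = 1.2454
Δt = γΔt₀ = 1.2454 × 71 = 88.42 years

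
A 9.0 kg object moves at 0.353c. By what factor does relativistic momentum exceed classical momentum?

p_rel = γmv, p_class = mv
Ratio = γ = 1/√(1 - 0.353²) = 1.069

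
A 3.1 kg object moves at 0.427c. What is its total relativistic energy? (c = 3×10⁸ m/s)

γ = 1/√(1 - 0.427²) = 1.1059
mc² = 3.1 × (3×10⁸)² = 2.790×10¹⁷ J
E = γmc² = 1.1059 × 2.790×10¹⁷ = 3.085×10¹⁷ J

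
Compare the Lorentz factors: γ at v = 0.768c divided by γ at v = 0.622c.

γ₁ = 1/√(1 - 0.768²) = 1.5614
γ₂ = 1/√(1 - 0.622²) = 1.2771
γ₁/γ₂ = 1.5614/1.2771 = 1.223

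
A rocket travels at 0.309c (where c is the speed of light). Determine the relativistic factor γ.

v/c = 0.309, so (v/c)² = 0.095481
1 - (v/c)² = 0.904519
γ = 1/√(0.904519) = 1.051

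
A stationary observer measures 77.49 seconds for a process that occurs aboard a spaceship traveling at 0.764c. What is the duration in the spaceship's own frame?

Dilated time Δt = 77.49 seconds
γ = 1/√(1 - 0.764²) = 1.5499
Δt₀ = Δt/γ = 77.49/1.5499 = 50.00 seconds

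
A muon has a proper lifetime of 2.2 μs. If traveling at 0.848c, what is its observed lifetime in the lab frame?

Proper lifetime τ₀ = 2.2 μs
γ = 1/√(1 - 0.848²) = 1.887
τ = γτ₀ = 1.887 × 2.2 μs = 4.151 μs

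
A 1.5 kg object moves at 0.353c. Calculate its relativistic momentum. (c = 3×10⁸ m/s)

γ = 1/√(1 - 0.353²) = 1.069
v = 0.353 × 3×10⁸ = 1.059×10⁸ m/s
p = γmv = 1.069 × 1.5 × 1.059×10⁸ = 1.698×10⁸ kg·m/s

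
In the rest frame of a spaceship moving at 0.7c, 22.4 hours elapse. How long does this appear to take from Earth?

Proper time Δt₀ = 22.4 hours
γ = 1/√(1 - 0.7²) = 1.4003
Δt = γΔt₀ = 1.4003 × 22.4 = 31.37 hours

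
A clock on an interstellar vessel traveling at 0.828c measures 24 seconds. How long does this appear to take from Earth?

Proper time Δt₀ = 24 seconds
γ = 1/√(1 - 0.828²) = 1.7834
Δt = γΔt₀ = 1.7834 × 24 = 42.80 seconds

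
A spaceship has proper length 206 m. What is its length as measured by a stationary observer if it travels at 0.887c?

Proper length L₀ = 206 m
γ = 1/√(1 - 0.887²) = 2.1656
L = L₀/γ = 206/2.1656 = 95.12 m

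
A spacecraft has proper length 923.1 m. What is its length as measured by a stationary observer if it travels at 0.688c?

Proper length L₀ = 923.1 m
γ = 1/√(1 - 0.688²) = 1.378
L = L₀/γ = 923.1/1.378 = 669.9 m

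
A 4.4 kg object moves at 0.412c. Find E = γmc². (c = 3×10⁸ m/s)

γ = 1/√(1 - 0.412²) = 1.0975
mc² = 4.4 × (3×10⁸)² = 3.960×10¹⁷ J
E = γmc² = 1.0975 × 3.960×10¹⁷ = 4.346×10¹⁷ J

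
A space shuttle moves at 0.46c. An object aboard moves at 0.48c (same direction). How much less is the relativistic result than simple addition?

Classical: u' + v = 0.48 + 0.46 = 0.94c
Relativistic: u = (0.48 + 0.46)/(1 + 0.2208) = 0.94/1.2208 = 0.7700c
Difference: 0.94 - 0.7700 = 0.1700c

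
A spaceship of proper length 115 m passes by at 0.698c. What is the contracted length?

Proper length L₀ = 115 m
γ = 1/√(1 - 0.698²) = 1.3965
L = L₀/γ = 115/1.3965 = 82.35 m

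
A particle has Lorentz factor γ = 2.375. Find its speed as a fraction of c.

From γ = 1/√(1 - v²/c²):
1/γ² = 1/2.375² = 0.1773
v²/c² = 1 - 0.1773 = 0.8227
v/c = √(0.8227) = 0.9070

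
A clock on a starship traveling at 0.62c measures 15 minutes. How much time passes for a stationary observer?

Proper time Δt₀ = 15 minutes
γ = 1/√(1 - 0.62²) = 1.2745
Δt = γΔt₀ = 1.2745 × 15 = 19.12 minutes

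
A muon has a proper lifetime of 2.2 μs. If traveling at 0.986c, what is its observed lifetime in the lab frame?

Proper lifetime τ₀ = 2.2 μs
γ = 1/√(1 - 0.986²) = 5.997
τ = γτ₀ = 5.997 × 2.2 μs = 13.19 μs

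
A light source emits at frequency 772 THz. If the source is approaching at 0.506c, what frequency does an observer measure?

β = v/c = 0.506
(1+β)/(1-β) = 1.506/0.494 = 3.049
Doppler factor = √(3.049) = 1.746
f_obs = 772 × 1.746 = 1348 THz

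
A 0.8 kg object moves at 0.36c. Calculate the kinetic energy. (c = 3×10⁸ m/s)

γ = 1/√(1 - 0.36²) = 1.071866
γ - 1 = 0.071866
KE = (γ-1)mc² = 0.071866 × 0.8 × (3×10⁸)² = 5.174×10¹⁵ J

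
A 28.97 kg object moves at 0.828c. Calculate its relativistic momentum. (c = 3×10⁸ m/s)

γ = 1/√(1 - 0.828²) = 1.783
v = 0.828 × 3×10⁸ = 2.484×10⁸ m/s
p = γmv = 1.783 × 28.97 × 2.484×10⁸ = 1.283×10¹⁰ kg·m/s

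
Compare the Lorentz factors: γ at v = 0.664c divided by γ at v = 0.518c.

γ₁ = 1/√(1 - 0.664²) = 1.337
γ₂ = 1/√(1 - 0.518²) = 1.169
γ₁/γ₂ = 1.337/1.169 = 1.144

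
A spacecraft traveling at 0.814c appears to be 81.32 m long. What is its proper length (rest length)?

Contracted length L = 81.32 m
γ = 1/√(1 - 0.814²) = 1.722
L₀ = γL = 1.722 × 81.32 = 140.0 m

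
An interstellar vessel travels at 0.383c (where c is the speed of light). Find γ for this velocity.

v/c = 0.383, so (v/c)² = 0.146689
1 - (v/c)² = 0.853311
γ = 1/√(0.853311) = 1.083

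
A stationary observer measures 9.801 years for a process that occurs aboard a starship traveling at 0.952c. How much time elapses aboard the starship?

Dilated time Δt = 9.801 years
γ = 1/√(1 - 0.952²) = 3.267
Δt₀ = Δt/γ = 9.801/3.267 = 3.000 years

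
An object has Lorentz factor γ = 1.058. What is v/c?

From γ = 1/√(1 - v²/c²):
1/γ² = 1/1.058² = 0.89336
v²/c² = 1 - 0.89336 = 0.10664
v/c = √(0.10664) = 0.3266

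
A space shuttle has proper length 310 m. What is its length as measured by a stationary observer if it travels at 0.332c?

Proper length L₀ = 310 m
γ = 1/√(1 - 0.332²) = 1.0601
L = L₀/γ = 310/1.0601 = 292.4 m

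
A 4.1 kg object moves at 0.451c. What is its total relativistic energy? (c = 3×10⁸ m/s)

γ = 1/√(1 - 0.451²) = 1.1204
mc² = 4.1 × (3×10⁸)² = 3.690×10¹⁷ J
E = γmc² = 1.1204 × 3.690×10¹⁷ = 4.134×10¹⁷ J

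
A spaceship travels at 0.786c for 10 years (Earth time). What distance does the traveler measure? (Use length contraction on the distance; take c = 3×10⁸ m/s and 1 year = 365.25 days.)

Earth distance: d = v × t = 0.786c × 10 yr = 7.4413×10¹⁶ m
γ = 1.6175
d' = d/γ = 7.4413×10¹⁶/1.6175 = 4.600×10¹⁶ m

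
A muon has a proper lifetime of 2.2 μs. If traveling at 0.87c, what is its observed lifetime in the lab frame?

Proper lifetime τ₀ = 2.2 μs
γ = 1/√(1 - 0.87²) = 2.028
τ = γτ₀ = 2.028 × 2.2 μs = 4.462 μs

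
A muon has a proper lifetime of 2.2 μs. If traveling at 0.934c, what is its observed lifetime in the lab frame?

Proper lifetime τ₀ = 2.2 μs
γ = 1/√(1 - 0.934²) = 2.799
τ = γτ₀ = 2.799 × 2.2 μs = 6.158 μs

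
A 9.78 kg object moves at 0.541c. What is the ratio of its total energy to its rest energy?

E = γmc², E₀ = mc²
E/E₀ = γ = 1/√(1 - 0.541²) = 1.189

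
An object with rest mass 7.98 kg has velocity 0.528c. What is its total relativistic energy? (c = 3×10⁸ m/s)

γ = 1/√(1 - 0.528²) = 1.1775
mc² = 7.98 × (3×10⁸)² = 7.182×10¹⁷ J
E = γmc² = 1.1775 × 7.182×10¹⁷ = 8.457×10¹⁷ J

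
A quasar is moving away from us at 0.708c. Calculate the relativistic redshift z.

β = 0.708
(1+β)/(1-β) = 1.708/0.292 = 5.8493
√(5.8493) = 2.419
z = 2.419 - 1 = 1.419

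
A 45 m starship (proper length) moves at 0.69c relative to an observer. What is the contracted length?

Proper length L₀ = 45 m
γ = 1/√(1 - 0.69²) = 1.3816
L = L₀/γ = 45/1.3816 = 32.57 m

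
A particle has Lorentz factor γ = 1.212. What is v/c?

From γ = 1/√(1 - v²/c²):
1/γ² = 1/1.212² = 0.6808
v²/c² = 1 - 0.6808 = 0.3192
v/c = √(0.3192) = 0.5650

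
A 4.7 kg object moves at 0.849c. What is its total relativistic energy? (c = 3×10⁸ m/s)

γ = 1/√(1 - 0.849²) = 1.8925
mc² = 4.7 × (3×10⁸)² = 4.230×10¹⁷ J
E = γmc² = 1.8925 × 4.230×10¹⁷ = 8.005×10¹⁷ J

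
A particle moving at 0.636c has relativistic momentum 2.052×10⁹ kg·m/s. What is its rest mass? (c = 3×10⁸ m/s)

γ = 1/√(1 - 0.636²) = 1.2959
v = 0.636 × 3×10⁸ = 1.908×10⁸ m/s
m = p/(γv) = 2.052×10⁹/(1.2959 × 1.908×10⁸) = 8.299 kg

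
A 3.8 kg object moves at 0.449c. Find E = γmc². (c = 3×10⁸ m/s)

γ = 1/√(1 - 0.449²) = 1.1192
mc² = 3.8 × (3×10⁸)² = 3.420×10¹⁷ J
E = γmc² = 1.1192 × 3.420×10¹⁷ = 3.828×10¹⁷ J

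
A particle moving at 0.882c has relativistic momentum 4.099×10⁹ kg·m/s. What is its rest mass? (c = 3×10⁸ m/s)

γ = 1/√(1 - 0.882²) = 2.122
v = 0.882 × 3×10⁸ = 2.646×10⁸ m/s
m = p/(γv) = 4.099×10⁹/(2.122 × 2.646×10⁸) = 7.300 kg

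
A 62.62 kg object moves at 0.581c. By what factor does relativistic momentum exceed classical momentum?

p_rel = γmv, p_class = mv
Ratio = γ = 1/√(1 - 0.581²) = 1.229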